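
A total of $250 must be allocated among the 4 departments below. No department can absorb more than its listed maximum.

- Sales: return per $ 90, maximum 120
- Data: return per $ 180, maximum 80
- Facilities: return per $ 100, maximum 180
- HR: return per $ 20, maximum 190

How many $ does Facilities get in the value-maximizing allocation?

170

Highest return per $ first: Data 180 > Facilities 100 > Sales 90 > HR 20.
Data: +80 to 80 (cap) → 170 left.
Facilities has room for 180 but only 170 remain, so it gets 170.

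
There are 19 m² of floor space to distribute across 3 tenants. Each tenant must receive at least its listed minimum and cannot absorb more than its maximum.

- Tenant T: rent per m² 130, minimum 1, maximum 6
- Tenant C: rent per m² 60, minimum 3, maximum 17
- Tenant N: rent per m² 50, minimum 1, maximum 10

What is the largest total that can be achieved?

1550

Meeting every minimum uses 1+3+1 = 5 m², leaving 14.
Rank by rent per m²: Tenant T 130 > Tenant C 60 > Tenant N 50.
Tenant T: +5 to 6 (cap) → 9 left.
Tenant C has room for 14 more but only 9 remain, so it gets 12.
Total = 130×6 + 60×12 + 50×1 = 1550.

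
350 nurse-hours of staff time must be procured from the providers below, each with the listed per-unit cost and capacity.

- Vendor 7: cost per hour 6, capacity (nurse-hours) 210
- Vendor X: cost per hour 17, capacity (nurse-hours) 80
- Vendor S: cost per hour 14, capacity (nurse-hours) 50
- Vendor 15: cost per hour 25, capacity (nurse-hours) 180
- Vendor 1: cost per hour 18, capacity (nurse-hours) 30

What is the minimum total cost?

3500

Cheapest first:
Vendor 7 at 6: take all 210 nurse-hours → 140 still needed.
Take 50 from Vendor S at 14 → need 90 more.
Take 80 from Vendor X at 17 → need 10 more.
Take 10 from Vendor 1 at 18 to finish.
Vendor 15: unused.
Cost = 210×6 + 50×14 + 80×17 + 10×18 = 3500.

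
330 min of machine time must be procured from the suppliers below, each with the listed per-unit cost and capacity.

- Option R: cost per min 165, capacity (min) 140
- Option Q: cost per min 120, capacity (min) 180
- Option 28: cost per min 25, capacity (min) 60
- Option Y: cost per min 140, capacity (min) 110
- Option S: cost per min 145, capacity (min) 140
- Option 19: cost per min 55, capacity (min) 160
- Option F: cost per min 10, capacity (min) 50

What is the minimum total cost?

Use suppliers in increasing cost order.
Option F (10): use full 50 ; 280 min to go.
Option 28 (25): use full 60 ; 220 min to go.
Option 19 (55): use full 160 ; 60 min to go.
Option Q (120): take the remaining 60 ; done.
Option Y, Option S, Option R: unused.
Cost = 50×10 + 60×25 + 160×55 + 60×120 = 18000.

18000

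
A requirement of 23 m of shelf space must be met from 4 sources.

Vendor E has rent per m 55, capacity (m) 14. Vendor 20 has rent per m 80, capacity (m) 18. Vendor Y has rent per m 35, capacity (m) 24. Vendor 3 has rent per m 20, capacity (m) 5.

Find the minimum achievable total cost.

730

Use sources in increasing cost order.
Take 5 from Vendor 3 at 20 → need 18 more.
Vendor Y at 35: take 18 of its 24 → requirement met.
Vendor E, Vendor 20: unused.
Cost = 5×20 + 18×35 = 730.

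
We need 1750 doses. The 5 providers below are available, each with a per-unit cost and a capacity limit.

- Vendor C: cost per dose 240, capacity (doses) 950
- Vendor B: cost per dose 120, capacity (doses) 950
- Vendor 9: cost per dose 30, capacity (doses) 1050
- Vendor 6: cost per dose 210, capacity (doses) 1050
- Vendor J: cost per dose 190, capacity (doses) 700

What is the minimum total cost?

Use providers in increasing cost order.
Vendor 9 at 30: take all 1050 doses ; 700 still needed.
Take 700 from Vendor B at 120 to finish.
Vendor J, Vendor 6, Vendor C: unused.
Cost = 1050×30 + 700×120 = 115500.

115500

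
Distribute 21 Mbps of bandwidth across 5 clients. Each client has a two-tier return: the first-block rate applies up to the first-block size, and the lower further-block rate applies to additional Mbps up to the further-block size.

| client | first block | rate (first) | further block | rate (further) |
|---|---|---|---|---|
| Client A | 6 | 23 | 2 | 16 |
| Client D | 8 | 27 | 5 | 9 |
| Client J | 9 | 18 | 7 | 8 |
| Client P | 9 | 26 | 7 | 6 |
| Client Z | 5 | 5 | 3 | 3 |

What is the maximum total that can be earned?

Order all 10 blocks by rate: Client D/T1 27 > Client P/T1 26 > Client A/T1 23 > Client J/T1 18 > Client A/T2 16 > Client D/T2 9 > Client J/T2 8 > Client P/T2 6 > Client Z/T1 5 > Client Z/T2 3.
Fill Client D T1 block (8 at 27) — 13 left.
Client P/T1 (26): +9 — 4 left.
Client A T1 at 23: only 4 left, fill 4.
Total = 27×8 + 26×9 + 23×4 = 542.

542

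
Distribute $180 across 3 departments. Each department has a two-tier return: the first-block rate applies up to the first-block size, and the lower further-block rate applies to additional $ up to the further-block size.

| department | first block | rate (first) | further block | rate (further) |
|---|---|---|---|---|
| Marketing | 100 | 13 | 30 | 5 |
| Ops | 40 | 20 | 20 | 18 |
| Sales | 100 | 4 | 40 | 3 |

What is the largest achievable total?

2560

Order all 6 blocks by rate: Ops/first 20 > Ops/second 18 > Marketing/first 13 > Marketing/second 5 > Sales/first 4 > Sales/second 3.
Ops first at 20: fill all 40 — 140 left.
Ops/second (18): +20 — 120 left.
Marketing/first (13): +100 — 20 left.
Marketing/second: +20 of 30 at 5; pool empty.
Total = 20×40 + 18×20 + 13×100 + 5×20 = 2560.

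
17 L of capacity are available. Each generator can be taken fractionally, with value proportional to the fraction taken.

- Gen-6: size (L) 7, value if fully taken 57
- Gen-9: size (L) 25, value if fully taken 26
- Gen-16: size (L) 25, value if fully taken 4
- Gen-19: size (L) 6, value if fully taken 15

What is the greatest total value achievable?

76.16

Sort by value density: Gen-6 57/7≈8.14, Gen-19 15/6≈2.5, Gen-9 26/25≈1.04, Gen-16 4/25≈0.16.
All 7 L of Gen-6 fit (value 57) → 10 remain.
Take all of Gen-19 (6 L, value 15) → 4 L left.
4 L left: a 4/25 share of Gen-9 gives 26×4/25 = 4.16.
Total value = 76.16.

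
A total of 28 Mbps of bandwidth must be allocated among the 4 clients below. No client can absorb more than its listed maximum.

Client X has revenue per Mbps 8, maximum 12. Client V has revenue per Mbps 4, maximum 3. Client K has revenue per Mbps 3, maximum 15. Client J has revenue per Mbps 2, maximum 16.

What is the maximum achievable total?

Order the clients by revenue per Mbps: Client X 8 > Client V 4 > Client K 3 > Client J 2.
Client X: +12 to 12 (cap) — 16 left.
Client V takes 3 to reach its cap of 3 — 13 left.
Client K: +13 (room for 15) → 13. Pool exhausted.
Total = 8×12 + 4×3 + 3×13 = 147.

147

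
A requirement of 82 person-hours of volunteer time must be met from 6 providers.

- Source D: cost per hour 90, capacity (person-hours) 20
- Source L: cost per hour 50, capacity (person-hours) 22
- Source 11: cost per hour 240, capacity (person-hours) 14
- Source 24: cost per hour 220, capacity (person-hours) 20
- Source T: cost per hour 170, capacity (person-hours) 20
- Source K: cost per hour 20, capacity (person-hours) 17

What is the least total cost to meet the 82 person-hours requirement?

7300

Cheapest first:
Source K (20): use full 17 — 65 person-hours to go.
Source L at 50: take all 22 person-hours — 43 still needed.
Source D at 90: take all 20 person-hours — 23 still needed.
Take 20 from Source T at 170 — need 3 more.
Source 24 (220): take the remaining 3 — done.
Source 11: unused.
Cost = 17×20 + 22×50 + 20×90 + 20×170 + 3×220 = 7300.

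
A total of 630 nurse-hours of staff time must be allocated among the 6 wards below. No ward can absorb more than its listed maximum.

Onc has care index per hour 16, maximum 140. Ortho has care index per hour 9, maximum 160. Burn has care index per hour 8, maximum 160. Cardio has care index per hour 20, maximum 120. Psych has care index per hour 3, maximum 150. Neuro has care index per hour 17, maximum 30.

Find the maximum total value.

7930

Highest care index per hour first: Cardio 20 > Neuro 17 > Onc 16 > Ortho 9 > Burn 8 > Psych 3.
Cardio: +120 to 120 (cap) — 510 left.
Neuro: +30 to 30 (cap) — 480 left.
Onc takes 140 to reach its cap of 140 — 340 left.
Give Ortho 160 to hit its cap of 160 — 180 left.
Give Burn 160 to hit its cap of 160 — 20 left.
Psych has room for 150 but only 20 remain, so it gets 20.
Total = 16×140 + 9×160 + 8×160 + 20×120 + 3×20 + 17×30 = 7930.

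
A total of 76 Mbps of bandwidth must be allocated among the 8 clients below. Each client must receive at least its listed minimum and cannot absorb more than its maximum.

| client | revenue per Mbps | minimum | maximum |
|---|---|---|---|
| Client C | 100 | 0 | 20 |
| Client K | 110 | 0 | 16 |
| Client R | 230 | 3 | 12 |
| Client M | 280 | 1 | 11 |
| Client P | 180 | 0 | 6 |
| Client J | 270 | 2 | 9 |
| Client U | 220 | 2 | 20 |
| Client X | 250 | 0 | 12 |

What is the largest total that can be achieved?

17410

Meeting every minimum uses 0+0+3+1+0+2+2+0 = 8 Mbps, leaving 68.
Highest revenue per Mbps first: Client M 280 > Client J 270 > Client X 250 > Client R 230 > Client U 220 > Client P 180 > Client K 110 > Client C 100.
Give Client M 10 more to hit its cap of 11 — 58 left.
Give Client J 7 more to hit its cap of 9 — 51 left.
Client X takes 12 more to reach its cap of 12 — 39 left.
Client R: +9 to 12 (cap) — 30 left.
Client U: +18 to 20 (cap) — 12 left.
Client P takes 6 more to reach its cap of 6 — 6 left.
Only 6 left; Client K takes them to reach 6.
Total = 110×6 + 230×12 + 280×11 + 180×6 + 270×9 + 220×20 + 250×12 = 17410.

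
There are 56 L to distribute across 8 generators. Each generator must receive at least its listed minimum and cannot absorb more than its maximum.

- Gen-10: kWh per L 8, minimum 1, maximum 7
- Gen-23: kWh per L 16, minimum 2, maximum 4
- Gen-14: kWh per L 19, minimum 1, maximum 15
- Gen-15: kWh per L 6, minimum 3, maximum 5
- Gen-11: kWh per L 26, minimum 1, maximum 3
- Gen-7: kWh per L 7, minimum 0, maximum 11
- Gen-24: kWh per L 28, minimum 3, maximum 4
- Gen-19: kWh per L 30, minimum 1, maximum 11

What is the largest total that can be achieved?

1006

Meeting every minimum uses 1+2+1+3+1+0+3+1 = 12 L, leaving 44.
Order the generators by kWh per L: Gen-19 30 > Gen-24 28 > Gen-11 26 > Gen-14 19 > Gen-23 16 > Gen-10 8 > Gen-7 7 > Gen-15 6.
Gen-19 takes 10 more to reach its cap of 11 — 34 left.
Gen-24 takes 1 more to reach its cap of 4 — 33 left.
Gen-11 takes 2 more to reach its cap of 3 — 31 left.
Give Gen-14 14 more to hit its cap of 15 — 17 left.
Give Gen-23 2 more to hit its cap of 4 — 15 left.
Give Gen-10 6 more to hit its cap of 7 — 9 left.
Only 9 left; Gen-7 takes them to reach 9.
Total = 8×7 + 16×4 + 19×15 + 6×3 + 26×3 + 7×9 + 28×4 + 30×11 = 1006.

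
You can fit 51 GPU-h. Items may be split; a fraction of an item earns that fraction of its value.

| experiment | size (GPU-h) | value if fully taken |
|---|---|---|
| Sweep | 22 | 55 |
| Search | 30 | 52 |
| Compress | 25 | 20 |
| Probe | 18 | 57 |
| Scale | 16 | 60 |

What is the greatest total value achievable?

159.5

Rank by value-to-size ratio: Scale 60/16≈3.75, Probe 57/18≈3.17, Sweep 55/22≈2.5, Search 52/30≈1.73, Compress 20/25≈0.8.
Scale: take in full, 16 GPU-h for value 60 → 35 left.
Probe: take in full, 18 GPU-h for value 57 → 17 left.
Fill the last 17 GPU-h with part of Sweep: 17/22 of it earns 42.5.
Total value = 159.5.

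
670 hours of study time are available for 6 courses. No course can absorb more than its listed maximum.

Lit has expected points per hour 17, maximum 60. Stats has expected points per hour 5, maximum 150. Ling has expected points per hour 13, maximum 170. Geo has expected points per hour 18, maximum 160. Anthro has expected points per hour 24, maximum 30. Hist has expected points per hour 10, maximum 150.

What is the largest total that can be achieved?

8830

Rank by expected points per hour: Anthro 24 > Geo 18 > Lit 17 > Ling 13 > Hist 10 > Stats 5.
Anthro takes 30 to reach its cap of 30 → 640 left.
Geo: +160 to 160 (cap) → 480 left.
Give Lit 60 to hit its cap of 60 → 420 left.
Give Ling 170 to hit its cap of 170 → 250 left.
Give Hist 150 to hit its cap of 150 → 100 left.
Stats has room for 150 but only 100 remain, so it gets 100.
Total = 17×60 + 5×100 + 13×170 + 18×160 + 24×30 + 10×150 = 8830.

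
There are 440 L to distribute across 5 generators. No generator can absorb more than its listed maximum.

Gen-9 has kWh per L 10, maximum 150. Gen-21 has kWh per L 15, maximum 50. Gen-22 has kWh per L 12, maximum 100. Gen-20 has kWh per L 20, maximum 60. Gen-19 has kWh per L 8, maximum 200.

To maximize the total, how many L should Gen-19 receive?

80

Highest kWh per L first: Gen-20 20 > Gen-21 15 > Gen-22 12 > Gen-9 10 > Gen-19 8.
Gen-20: +60 to 60 (cap) — 380 left.
Gen-21: +50 to 50 (cap) — 330 left.
Give Gen-22 100 to hit its cap of 100 — 230 left.
Gen-9: +150 to 150 (cap) — 80 left.
Only 80 left; Gen-19 takes them to reach 80.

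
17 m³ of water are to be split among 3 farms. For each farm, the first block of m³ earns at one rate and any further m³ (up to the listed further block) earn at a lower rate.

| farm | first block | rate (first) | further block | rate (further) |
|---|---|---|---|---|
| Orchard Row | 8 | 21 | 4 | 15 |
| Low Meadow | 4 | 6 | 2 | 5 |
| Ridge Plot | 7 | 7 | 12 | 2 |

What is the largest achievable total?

Treat each block as its own option and order by rate: Orchard Row/tier1 21 > Orchard Row/tier2 15 > Ridge Plot/tier1 7 > Low Meadow/tier1 6 > Low Meadow/tier2 5 > Ridge Plot/tier2 2.
Fill Orchard Row tier1 block (8 at 21) ; 9 left.
Orchard Row/tier2 (15): +4 ; 5 left.
Ridge Plot/tier1: +5 of 7 at 7; pool empty.
Total = 21×8 + 15×4 + 7×5 = 263.

263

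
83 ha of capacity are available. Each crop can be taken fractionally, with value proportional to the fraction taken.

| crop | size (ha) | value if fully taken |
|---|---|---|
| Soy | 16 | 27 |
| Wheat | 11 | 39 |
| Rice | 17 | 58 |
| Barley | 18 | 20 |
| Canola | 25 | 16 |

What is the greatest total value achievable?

157.44

Best value per unit of size first: Wheat 39/11≈3.55, Rice 58/17≈3.41, Soy 27/16≈1.69, Barley 20/18≈1.11, Canola 16/25≈0.64.
Wheat: take in full, 11 ha for value 39 ; 72 left.
All 17 ha of Rice fit (value 58) ; 55 remain.
Take all of Soy (16 ha, value 27) ; 39 ha left.
Take all of Barley (18 ha, value 20) ; 21 ha left.
Fill the last 21 ha with part of Canola: 21/25 of it earns 13.44.
Total value = 157.44.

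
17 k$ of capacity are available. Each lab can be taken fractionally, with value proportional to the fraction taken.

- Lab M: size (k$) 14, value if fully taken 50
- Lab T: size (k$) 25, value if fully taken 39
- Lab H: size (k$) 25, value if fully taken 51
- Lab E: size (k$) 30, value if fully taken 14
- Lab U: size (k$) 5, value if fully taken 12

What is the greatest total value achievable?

57.2

Rank by value-to-size ratio: Lab M 50/14≈3.57, Lab U 12/5≈2.4, Lab H 51/25≈2.04, Lab T 39/25≈1.56, Lab E 14/30≈0.467.
Lab M: take in full, 14 k$ for value 50 — 3 left.
Only 3 k$ remain; take 3/5 of Lab U for value 12×3/5 = 7.2.
Total value = 57.2.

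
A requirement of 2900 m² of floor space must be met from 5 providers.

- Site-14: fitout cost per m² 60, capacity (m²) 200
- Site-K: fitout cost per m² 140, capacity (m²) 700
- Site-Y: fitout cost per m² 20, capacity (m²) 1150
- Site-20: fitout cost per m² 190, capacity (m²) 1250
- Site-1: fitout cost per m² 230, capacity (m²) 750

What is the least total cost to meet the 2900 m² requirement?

294500

Fill from the cheapest provider first.
Site-Y (20): use full 1150 → 1750 m² to go.
Take 200 from Site-14 at 60 → need 1550 more.
Site-K at 140: take all 700 m² → 850 still needed.
Site-20 (190): take the remaining 850 → done.
Site-1: unused.
Cost = 1150×20 + 200×60 + 700×140 + 850×190 = 294500.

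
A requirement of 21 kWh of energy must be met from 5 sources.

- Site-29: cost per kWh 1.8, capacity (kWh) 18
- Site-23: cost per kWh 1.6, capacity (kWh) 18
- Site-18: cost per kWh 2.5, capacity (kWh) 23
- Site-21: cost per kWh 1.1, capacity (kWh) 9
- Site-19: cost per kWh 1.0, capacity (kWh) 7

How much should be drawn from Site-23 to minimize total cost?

Use sources in increasing cost order.
Take 7 from Site-19 at 1.0 — need 14 more.
Take 9 from Site-21 at 1.1 — need 5 more.
Site-23 (1.6): take the remaining 5 — done.
Site-29, Site-18: unused.

5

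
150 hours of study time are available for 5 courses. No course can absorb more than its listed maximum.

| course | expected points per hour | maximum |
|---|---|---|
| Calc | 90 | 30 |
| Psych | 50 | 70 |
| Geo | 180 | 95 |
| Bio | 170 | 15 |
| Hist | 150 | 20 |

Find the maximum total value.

Highest expected points per hour first: Geo 180 > Bio 170 > Hist 150 > Calc 90 > Psych 50.
Geo takes 95 to reach its cap of 95 — 55 left.
Bio takes 15 to reach its cap of 15 — 40 left.
Give Hist 20 to hit its cap of 20 — 20 left.
Only 20 left; Calc takes them to reach 20.
Total = 90×20 + 180×95 + 170×15 + 150×20 = 24450.

24450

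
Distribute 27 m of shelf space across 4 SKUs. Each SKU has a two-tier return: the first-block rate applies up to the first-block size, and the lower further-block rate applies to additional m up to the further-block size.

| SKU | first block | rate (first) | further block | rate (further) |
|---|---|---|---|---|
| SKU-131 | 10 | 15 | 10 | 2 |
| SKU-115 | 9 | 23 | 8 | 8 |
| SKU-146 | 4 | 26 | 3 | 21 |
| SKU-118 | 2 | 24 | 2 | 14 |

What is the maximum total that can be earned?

557

Rank every tier by rate: SKU-146/T1 26 > SKU-118/T1 24 > SKU-115/T1 23 > SKU-146/T2 21 > SKU-131/T1 15 > SKU-118/T2 14 > SKU-115/T2 8 > SKU-131/T2 2.
SKU-146/T1 (26): +4 — 23 left.
Fill SKU-118 T1 block (2 at 24) — 21 left.
SKU-115 T1 at 23: fill all 9 — 12 left.
Fill SKU-146 T2 block (3 at 21) — 9 left.
SKU-131/T1: +9 of 10 at 15; pool empty.
Total = 26×4 + 24×2 + 23×9 + 21×3 + 15×9 = 557.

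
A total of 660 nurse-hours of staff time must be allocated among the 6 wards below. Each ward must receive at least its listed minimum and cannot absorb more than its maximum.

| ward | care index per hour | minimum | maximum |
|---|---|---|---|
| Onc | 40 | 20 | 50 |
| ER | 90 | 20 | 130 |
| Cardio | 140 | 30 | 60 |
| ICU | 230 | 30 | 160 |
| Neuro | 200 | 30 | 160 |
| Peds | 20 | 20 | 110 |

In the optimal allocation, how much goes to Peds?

Meeting every minimum uses 20+20+30+30+30+20 = 150 nurse-hours, leaving 510.
Rank by care index per hour: ICU 230 > Neuro 200 > Cardio 140 > ER 90 > Onc 40 > Peds 20.
Give ICU 130 more to hit its cap of 160 — 380 left.
Neuro: +130 to 160 (cap) — 250 left.
Cardio: +30 to 60 (cap) — 220 left.
ER takes 110 more to reach its cap of 130 — 110 left.
Give Onc 30 more to hit its cap of 50 — 80 left.
Only 80 left; Peds takes them to reach 100.

100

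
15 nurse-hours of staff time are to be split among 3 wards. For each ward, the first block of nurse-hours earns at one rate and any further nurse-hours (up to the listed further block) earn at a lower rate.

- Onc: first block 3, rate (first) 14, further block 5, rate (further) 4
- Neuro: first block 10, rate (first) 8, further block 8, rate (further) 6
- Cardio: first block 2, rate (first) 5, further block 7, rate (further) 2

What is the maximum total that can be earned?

Treat each block as its own option and order by rate: Onc/T1 14 > Neuro/T1 8 > Neuro/T2 6 > Cardio/T1 5 > Onc/T2 4 > Cardio/T2 2.
Fill Onc T1 block (3 at 14) — 12 left.
Neuro T1 at 8: fill all 10 — 2 left.
Neuro T2 at 6: only 2 left, fill 2.
Total = 14×3 + 8×10 + 6×2 = 134.

134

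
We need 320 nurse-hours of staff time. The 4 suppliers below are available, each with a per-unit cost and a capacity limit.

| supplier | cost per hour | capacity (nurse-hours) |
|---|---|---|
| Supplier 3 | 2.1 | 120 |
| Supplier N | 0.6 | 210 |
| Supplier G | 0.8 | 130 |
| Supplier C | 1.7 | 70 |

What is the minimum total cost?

Use suppliers in increasing cost order.
Supplier N (0.6): use full 210 → 110 nurse-hours to go.
Supplier G (0.8): take the remaining 110 → done.
Supplier C, Supplier 3: unused.
Cost = 210×0.6 + 110×0.8 = 214.

214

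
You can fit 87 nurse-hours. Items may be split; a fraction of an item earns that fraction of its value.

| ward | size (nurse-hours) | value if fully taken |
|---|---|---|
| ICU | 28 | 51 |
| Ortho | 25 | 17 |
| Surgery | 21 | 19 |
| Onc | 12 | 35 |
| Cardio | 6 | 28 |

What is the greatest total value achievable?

146.6

Best value per unit of size first: Cardio 28/6≈4.67, Onc 35/12≈2.92, ICU 51/28≈1.82, Surgery 19/21≈0.905, Ortho 17/25≈0.68.
Take all of Cardio (6 nurse-hours, value 28) → 81 nurse-hours left.
All 12 nurse-hours of Onc fit (value 35) → 69 remain.
ICU: take in full, 28 nurse-hours for value 51 → 41 left.
Take all of Surgery (21 nurse-hours, value 19) → 20 nurse-hours left.
Only 20 nurse-hours remain; take 20/25 of Ortho for value 17×20/25 = 13.6.
Total value = 146.6.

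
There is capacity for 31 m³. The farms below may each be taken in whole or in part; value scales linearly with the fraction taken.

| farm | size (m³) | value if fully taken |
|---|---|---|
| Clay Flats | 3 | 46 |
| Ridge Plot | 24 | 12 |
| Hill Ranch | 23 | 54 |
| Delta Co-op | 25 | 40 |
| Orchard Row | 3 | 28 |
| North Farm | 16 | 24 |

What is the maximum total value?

Sort by value density: Clay Flats 46/3≈15.3, Orchard Row 28/3≈9.33, Hill Ranch 54/23≈2.35, Delta Co-op 40/25≈1.6, North Farm 24/16≈1.5, Ridge Plot 12/24≈0.5.
Take all of Clay Flats (3 m³, value 46) ; 28 m³ left.
All 3 m³ of Orchard Row fit (value 28) ; 25 remain.
Take all of Hill Ranch (23 m³, value 54) ; 2 m³ left.
Only 2 m³ remain; take 2/25 of Delta Co-op for value 40×2/25 = 3.2.
Total value = 131.2.

131.2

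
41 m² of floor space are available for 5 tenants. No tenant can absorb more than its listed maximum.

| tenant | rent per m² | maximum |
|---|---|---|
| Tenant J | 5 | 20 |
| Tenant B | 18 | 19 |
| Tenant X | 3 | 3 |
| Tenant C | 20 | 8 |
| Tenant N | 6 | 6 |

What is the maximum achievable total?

Highest rent per m² first: Tenant C 20 > Tenant B 18 > Tenant N 6 > Tenant J 5 > Tenant X 3.
Tenant C takes 8 to reach its cap of 8 → 33 left.
Give Tenant B 19 to hit its cap of 19 → 14 left.
Tenant N takes 6 to reach its cap of 6 → 8 left.
Only 8 left; Tenant J takes them to reach 8.
Total = 5×8 + 18×19 + 20×8 + 6×6 = 578.

578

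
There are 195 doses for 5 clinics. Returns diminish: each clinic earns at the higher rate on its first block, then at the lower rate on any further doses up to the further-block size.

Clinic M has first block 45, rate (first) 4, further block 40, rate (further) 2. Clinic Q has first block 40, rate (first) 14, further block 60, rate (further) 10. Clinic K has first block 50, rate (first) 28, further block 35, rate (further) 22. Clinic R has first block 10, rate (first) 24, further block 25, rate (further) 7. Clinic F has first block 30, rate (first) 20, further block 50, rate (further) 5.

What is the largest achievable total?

Treat each block as its own option and order by rate: Clinic K/tier1 28 > Clinic R/tier1 24 > Clinic K/tier2 22 > Clinic F/tier1 20 > Clinic Q/tier1 14 > Clinic Q/tier2 10 > Clinic R/tier2 7 > Clinic F/tier2 5 > Clinic M/tier1 4 > Clinic M/tier2 2.
Clinic K/tier1 (28): +50 — 145 left.
Fill Clinic R tier1 block (10 at 24) — 135 left.
Fill Clinic K tier2 block (35 at 22) — 100 left.
Clinic F tier1 at 20: fill all 30 — 70 left.
Fill Clinic Q tier1 block (40 at 14) — 30 left.
Clinic Q tier2 at 10: only 30 left, fill 30.
Total = 28×50 + 24×10 + 22×35 + 20×30 + 14×40 + 10×30 = 3870.

3870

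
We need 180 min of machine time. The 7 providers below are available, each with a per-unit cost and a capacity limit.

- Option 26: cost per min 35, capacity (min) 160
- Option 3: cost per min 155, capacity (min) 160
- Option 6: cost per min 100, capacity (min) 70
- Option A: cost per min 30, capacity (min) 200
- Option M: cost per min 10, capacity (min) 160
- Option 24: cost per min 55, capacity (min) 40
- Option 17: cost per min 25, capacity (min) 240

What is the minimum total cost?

Fill from the cheapest provider first.
Take 160 from Option M at 10 → need 20 more.
Option 17 (25): take the remaining 20 → done.
Option A, Option 26, Option 24, Option 6, Option 3: unused.
Cost = 160×10 + 20×25 = 2100.

2100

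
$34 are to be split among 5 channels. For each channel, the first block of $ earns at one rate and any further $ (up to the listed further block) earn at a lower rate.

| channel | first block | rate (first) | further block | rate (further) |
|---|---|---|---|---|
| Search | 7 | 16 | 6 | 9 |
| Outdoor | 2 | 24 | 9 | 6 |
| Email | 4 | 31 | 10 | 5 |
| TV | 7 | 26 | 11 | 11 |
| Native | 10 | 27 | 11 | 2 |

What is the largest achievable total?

Treat each block as its own option and order by rate: Email/tier1 31 > Native/tier1 27 > TV/tier1 26 > Outdoor/tier1 24 > Search/tier1 16 > TV/tier2 11 > Search/tier2 9 > Outdoor/tier2 6 > Email/tier2 5 > Native/tier2 2.
Fill Email tier1 block (4 at 31) ; 30 left.
Native tier1 at 27: fill all 10 ; 20 left.
TV/tier1 (26): +7 ; 13 left.
Fill Outdoor tier1 block (2 at 24) ; 11 left.
Search/tier1 (16): +7 ; 4 left.
TV/tier2: +4 of 11 at 11; pool empty.
Total = 31×4 + 27×10 + 26×7 + 24×2 + 16×7 + 11×4 = 780.

780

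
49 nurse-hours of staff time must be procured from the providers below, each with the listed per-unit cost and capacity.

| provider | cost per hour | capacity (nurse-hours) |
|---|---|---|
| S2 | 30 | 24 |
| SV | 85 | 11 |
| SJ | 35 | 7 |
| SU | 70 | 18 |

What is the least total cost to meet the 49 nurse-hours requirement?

2225

Fill from the cheapest provider first.
S2 (30): use full 24 — 25 nurse-hours to go.
SJ at 35: take all 7 nurse-hours — 18 still needed.
SU at 70: take all 18 nurse-hours — 0 still needed.
SV: unused.
Cost = 24×30 + 7×35 + 18×70 = 2225.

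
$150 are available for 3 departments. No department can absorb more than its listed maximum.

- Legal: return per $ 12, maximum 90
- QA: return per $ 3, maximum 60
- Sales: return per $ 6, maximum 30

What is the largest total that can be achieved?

Order the departments by return per $: Legal 12 > Sales 6 > QA 3.
Legal: +90 to 90 (cap) → 60 left.
Sales takes 30 to reach its cap of 30 → 30 left.
QA: +30 (room for 60) → 30. Pool exhausted.
Total = 12×90 + 3×30 + 6×30 = 1350.

1350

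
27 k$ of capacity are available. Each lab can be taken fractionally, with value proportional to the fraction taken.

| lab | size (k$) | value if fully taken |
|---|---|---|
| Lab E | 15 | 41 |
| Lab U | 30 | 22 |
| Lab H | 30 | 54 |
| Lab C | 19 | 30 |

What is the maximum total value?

62.6

Sort by value density: Lab E 41/15≈2.73, Lab H 54/30≈1.8, Lab C 30/19≈1.58, Lab U 22/30≈0.733.
Lab E: take in full, 15 k$ for value 41 → 12 left.
12 k$ left: a 12/30 share of Lab H gives 54×12/30 = 21.6.
Total value = 62.6.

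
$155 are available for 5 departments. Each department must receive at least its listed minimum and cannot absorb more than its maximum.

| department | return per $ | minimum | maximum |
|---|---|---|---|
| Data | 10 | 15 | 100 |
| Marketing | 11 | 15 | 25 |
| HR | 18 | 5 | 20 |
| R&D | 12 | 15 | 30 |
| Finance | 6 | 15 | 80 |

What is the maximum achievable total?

1735

Meeting every minimum uses 15+15+5+15+15 = 65 $, leaving 90.
Highest return per $ first: HR 18 > R&D 12 > Marketing 11 > Data 10 > Finance 6.
HR: +15 to 20 (cap) → 75 left.
R&D: +15 to 30 (cap) → 60 left.
Give Marketing 10 more to hit its cap of 25 → 50 left.
Data: +50 (room for 85) → 65. Pool exhausted.
Total = 10×65 + 11×25 + 18×20 + 12×30 + 6×15 = 1735.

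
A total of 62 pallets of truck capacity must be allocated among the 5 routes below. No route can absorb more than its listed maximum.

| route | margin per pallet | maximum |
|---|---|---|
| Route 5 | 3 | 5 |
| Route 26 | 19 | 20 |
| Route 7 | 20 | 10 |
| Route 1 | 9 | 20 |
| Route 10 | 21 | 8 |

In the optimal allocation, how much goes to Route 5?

4

Highest margin per pallet first: Route 10 21 > Route 7 20 > Route 26 19 > Route 1 9 > Route 5 3.
Give Route 10 8 to hit its cap of 8 ; 54 left.
Give Route 7 10 to hit its cap of 10 ; 44 left.
Route 26: +20 to 20 (cap) ; 24 left.
Give Route 1 20 to hit its cap of 20 ; 4 left.
Only 4 left; Route 5 takes them to reach 4.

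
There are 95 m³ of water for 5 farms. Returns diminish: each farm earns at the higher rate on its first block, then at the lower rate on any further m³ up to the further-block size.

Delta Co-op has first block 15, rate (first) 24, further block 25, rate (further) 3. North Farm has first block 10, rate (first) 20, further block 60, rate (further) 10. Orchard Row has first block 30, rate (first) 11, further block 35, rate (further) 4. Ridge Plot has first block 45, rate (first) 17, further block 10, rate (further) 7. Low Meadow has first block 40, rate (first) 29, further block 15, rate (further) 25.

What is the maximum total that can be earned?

2350

Rank every tier by rate: Low Meadow/tier1 29 > Low Meadow/tier2 25 > Delta Co-op/tier1 24 > North Farm/tier1 20 > Ridge Plot/tier1 17 > Orchard Row/tier1 11 > North Farm/tier2 10 > Ridge Plot/tier2 7 > Orchard Row/tier2 4 > Delta Co-op/tier2 3.
Fill Low Meadow tier1 block (40 at 29) — 55 left.
Low Meadow tier2 at 25: fill all 15 — 40 left.
Delta Co-op/tier1 (24): +15 — 25 left.
Fill North Farm tier1 block (10 at 20) — 15 left.
15 remain; put them into Ridge Plot tier1 at 17.
Total = 29×40 + 25×15 + 24×15 + 20×10 + 17×15 = 2350.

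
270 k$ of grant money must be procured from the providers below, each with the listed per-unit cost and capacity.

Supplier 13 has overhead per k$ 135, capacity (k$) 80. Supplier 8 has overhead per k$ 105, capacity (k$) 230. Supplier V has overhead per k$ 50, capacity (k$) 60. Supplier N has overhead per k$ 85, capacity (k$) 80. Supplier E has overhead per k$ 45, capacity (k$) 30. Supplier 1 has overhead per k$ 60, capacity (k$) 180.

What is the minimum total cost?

Use providers in increasing cost order.
Supplier E (45): use full 30 — 240 k$ to go.
Supplier V at 50: take all 60 k$ — 180 still needed.
Take 180 from Supplier 1 at 60 — need 0 more.
Supplier N, Supplier 8, Supplier 13: unused.
Cost = 30×45 + 60×50 + 180×60 = 15150.

15150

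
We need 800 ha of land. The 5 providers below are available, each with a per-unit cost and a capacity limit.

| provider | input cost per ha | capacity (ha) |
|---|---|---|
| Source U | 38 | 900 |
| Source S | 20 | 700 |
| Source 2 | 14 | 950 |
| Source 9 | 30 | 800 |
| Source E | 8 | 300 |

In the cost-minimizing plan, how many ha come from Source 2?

Use providers in increasing cost order.
Source E at 8: take all 300 ha → 500 still needed.
Source 2 (14): take the remaining 500 → done.
Source S, Source 9, Source U: unused.

500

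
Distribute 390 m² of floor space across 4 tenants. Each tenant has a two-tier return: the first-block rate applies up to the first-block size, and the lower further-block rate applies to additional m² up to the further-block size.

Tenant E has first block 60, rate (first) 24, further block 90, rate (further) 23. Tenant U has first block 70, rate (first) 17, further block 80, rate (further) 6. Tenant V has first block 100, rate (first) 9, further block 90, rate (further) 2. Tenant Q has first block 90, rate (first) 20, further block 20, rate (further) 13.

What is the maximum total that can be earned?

Order all 8 blocks by rate: Tenant E/first 24 > Tenant E/second 23 > Tenant Q/first 20 > Tenant U/first 17 > Tenant Q/second 13 > Tenant V/first 9 > Tenant U/second 6 > Tenant V/second 2.
Tenant E first at 24: fill all 60 → 330 left.
Tenant E/second (23): +90 → 240 left.
Fill Tenant Q first block (90 at 20) → 150 left.
Fill Tenant U first block (70 at 17) → 80 left.
Tenant Q second at 13: fill all 20 → 60 left.
Tenant V first at 9: only 60 left, fill 60.
Total = 24×60 + 23×90 + 20×90 + 17×70 + 13×20 + 9×60 = 7300.

7300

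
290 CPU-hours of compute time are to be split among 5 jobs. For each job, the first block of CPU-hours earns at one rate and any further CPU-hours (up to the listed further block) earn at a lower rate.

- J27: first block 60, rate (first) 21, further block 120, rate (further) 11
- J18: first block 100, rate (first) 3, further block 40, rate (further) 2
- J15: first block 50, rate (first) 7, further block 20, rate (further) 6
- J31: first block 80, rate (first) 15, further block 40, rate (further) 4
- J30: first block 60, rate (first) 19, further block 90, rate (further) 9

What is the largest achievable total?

Order all 10 blocks by rate: J27/first 21 > J30/first 19 > J31/first 15 > J27/second 11 > J30/second 9 > J15/first 7 > J15/second 6 > J31/second 4 > J18/first 3 > J18/second 2.
Fill J27 first block (60 at 21) — 230 left.
J30 first at 19: fill all 60 — 170 left.
J31 first at 15: fill all 80 — 90 left.
J27/second: +90 of 120 at 11; pool empty.
Total = 21×60 + 19×60 + 15×80 + 11×90 = 4590.

4590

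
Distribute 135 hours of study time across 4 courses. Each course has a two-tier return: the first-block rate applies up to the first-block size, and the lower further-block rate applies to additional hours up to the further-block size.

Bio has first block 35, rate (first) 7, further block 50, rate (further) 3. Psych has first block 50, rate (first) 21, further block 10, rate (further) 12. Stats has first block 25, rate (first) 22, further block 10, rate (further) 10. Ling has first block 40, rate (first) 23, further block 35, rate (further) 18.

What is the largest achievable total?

Treat each block as its own option and order by rate: Ling/tier1 23 > Stats/tier1 22 > Psych/tier1 21 > Ling/tier2 18 > Psych/tier2 12 > Stats/tier2 10 > Bio/tier1 7 > Bio/tier2 3.
Fill Ling tier1 block (40 at 23) → 95 left.
Fill Stats tier1 block (25 at 22) → 70 left.
Psych tier1 at 21: fill all 50 → 20 left.
Ling/tier2: +20 of 35 at 18; pool empty.
Total = 23×40 + 22×25 + 21×50 + 18×20 = 2880.

2880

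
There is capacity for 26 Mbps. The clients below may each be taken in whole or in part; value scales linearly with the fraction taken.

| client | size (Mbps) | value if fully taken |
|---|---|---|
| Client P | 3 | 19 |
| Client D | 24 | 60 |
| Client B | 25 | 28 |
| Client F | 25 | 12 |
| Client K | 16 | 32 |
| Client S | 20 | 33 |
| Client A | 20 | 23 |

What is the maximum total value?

76.5

Rank by value-to-size ratio: Client P 19/3≈6.33, Client D 60/24≈2.5, Client K 32/16≈2, Client S 33/20≈1.65, Client A 23/20≈1.15, Client B 28/25≈1.12, Client F 12/25≈0.48.
Take all of Client P (3 Mbps, value 19) ; 23 Mbps left.
Fill the last 23 Mbps with part of Client D: 23/24 of it earns 57.5.
Total value = 76.5.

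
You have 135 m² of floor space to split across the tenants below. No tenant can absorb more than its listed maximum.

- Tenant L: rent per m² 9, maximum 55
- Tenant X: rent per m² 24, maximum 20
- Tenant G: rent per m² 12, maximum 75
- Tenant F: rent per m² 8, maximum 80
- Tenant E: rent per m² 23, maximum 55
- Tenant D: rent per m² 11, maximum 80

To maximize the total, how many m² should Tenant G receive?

Order the tenants by rent per m²: Tenant X 24 > Tenant E 23 > Tenant G 12 > Tenant D 11 > Tenant L 9 > Tenant F 8.
Tenant X: +20 to 20 (cap) ; 115 left.
Give Tenant E 55 to hit its cap of 55 ; 60 left.
Tenant G: +60 (room for 75) → 60. Pool exhausted.

60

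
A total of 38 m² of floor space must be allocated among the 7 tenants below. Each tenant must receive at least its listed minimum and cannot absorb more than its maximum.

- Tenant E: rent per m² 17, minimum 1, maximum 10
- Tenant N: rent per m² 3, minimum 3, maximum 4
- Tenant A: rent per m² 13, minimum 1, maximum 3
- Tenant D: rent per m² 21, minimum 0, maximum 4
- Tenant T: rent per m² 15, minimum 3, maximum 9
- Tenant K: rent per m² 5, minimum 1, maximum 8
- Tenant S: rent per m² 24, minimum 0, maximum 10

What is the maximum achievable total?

Meeting every minimum uses 1+3+1+0+3+1+0 = 9 m², leaving 29.
Highest rent per m² first: Tenant S 24 > Tenant D 21 > Tenant E 17 > Tenant T 15 > Tenant A 13 > Tenant K 5 > Tenant N 3.
Give Tenant S 10 more to hit its cap of 10 ; 19 left.
Give Tenant D 4 more to hit its cap of 4 ; 15 left.
Tenant E takes 9 more to reach its cap of 10 ; 6 left.
Tenant T takes 6 more to reach its cap of 9 ; 0 left.
Total = 17×10 + 3×3 + 13×1 + 21×4 + 15×9 + 5×1 + 24×10 = 656.

656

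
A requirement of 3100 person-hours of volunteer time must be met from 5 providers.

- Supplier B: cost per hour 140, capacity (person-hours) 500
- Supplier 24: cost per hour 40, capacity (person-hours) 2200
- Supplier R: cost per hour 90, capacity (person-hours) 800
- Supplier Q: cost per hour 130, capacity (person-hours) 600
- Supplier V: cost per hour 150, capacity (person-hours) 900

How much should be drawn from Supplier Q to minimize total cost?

Cheapest first:
Supplier 24 (40): use full 2200 — 900 person-hours to go.
Take 800 from Supplier R at 90 — need 100 more.
Supplier Q at 130: take 100 of its 600 — requirement met.
Supplier B, Supplier V: unused.

100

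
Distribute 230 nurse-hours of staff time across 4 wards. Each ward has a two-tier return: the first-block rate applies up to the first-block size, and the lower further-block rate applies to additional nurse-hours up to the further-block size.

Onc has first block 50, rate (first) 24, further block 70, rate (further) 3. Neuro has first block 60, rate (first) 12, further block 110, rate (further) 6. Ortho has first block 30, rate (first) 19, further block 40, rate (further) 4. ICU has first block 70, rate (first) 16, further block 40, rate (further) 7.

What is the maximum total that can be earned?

3750

Rank every tier by rate: Onc/first 24 > Ortho/first 19 > ICU/first 16 > Neuro/first 12 > ICU/second 7 > Neuro/second 6 > Ortho/second 4 > Onc/second 3.
Fill Onc first block (50 at 24) ; 180 left.
Ortho/first (19): +30 ; 150 left.
Fill ICU first block (70 at 16) ; 80 left.
Fill Neuro first block (60 at 12) ; 20 left.
20 remain; put them into ICU second at 7.
Total = 24×50 + 19×30 + 16×70 + 12×60 + 7×20 = 3750.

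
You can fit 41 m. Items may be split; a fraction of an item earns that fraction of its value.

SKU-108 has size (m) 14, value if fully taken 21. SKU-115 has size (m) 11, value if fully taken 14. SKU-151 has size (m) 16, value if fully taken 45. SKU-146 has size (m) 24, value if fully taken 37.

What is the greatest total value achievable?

Sort by value density: SKU-151 45/16≈2.81, SKU-146 37/24≈1.54, SKU-108 21/14≈1.5, SKU-115 14/11≈1.27.
SKU-151: take in full, 16 m for value 45 ; 25 left.
SKU-146: take in full, 24 m for value 37 ; 1 left.
Only 1 m remain; take 1/14 of SKU-108 for value 21×1/14 = 1.5.
Total value = 83.5.

83.5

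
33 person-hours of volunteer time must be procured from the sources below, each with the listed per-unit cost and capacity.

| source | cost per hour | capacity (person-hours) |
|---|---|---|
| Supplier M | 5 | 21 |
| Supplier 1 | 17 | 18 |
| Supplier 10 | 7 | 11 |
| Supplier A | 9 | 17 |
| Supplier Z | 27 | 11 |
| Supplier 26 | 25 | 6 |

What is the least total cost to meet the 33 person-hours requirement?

191

Cheapest first:
Supplier M (5): use full 21 → 12 person-hours to go.
Take 11 from Supplier 10 at 7 → need 1 more.
Supplier A (9): take the remaining 1 → done.
Supplier 1, Supplier 26, Supplier Z: unused.
Cost = 21×5 + 11×7 + 1×9 = 191.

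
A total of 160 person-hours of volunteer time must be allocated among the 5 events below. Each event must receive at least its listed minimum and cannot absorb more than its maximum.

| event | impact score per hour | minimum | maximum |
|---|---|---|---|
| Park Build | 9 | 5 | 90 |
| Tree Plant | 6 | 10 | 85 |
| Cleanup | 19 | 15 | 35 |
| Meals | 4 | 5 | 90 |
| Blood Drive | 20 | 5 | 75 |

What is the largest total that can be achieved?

Meeting every minimum uses 5+10+15+5+5 = 40 person-hours, leaving 120.
Highest impact score per hour first: Blood Drive 20 > Cleanup 19 > Park Build 9 > Tree Plant 6 > Meals 4.
Blood Drive: +70 to 75 (cap) — 50 left.
Cleanup: +20 to 35 (cap) — 30 left.
Only 30 left; Park Build takes them to reach 35.
Total = 9×35 + 6×10 + 19×35 + 4×5 + 20×75 = 2560.

2560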